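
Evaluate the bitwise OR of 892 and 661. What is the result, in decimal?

892 = 1101111100
661 = 1010010101
 OR → 1111111101 = 1021

1021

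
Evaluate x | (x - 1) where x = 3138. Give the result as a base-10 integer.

3139

x = 110001000010 = 3138
x - 1 = 110001000001
OR    = 110001000011 = 3139
(x | (x - 1) sets all bits below the lowest set bit.)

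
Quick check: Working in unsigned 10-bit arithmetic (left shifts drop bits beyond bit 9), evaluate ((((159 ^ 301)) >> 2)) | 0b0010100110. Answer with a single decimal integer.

238

159 = 0010011111
301 = 0100101101
→ ^ → 0110110010 = 434
→ >> 2 → 0001101100 = 108
0b0010100110 = 0010100110
→ | → 0011101110 = 238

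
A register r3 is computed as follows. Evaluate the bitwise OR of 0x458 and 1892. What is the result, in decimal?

0x458 = 10001011000
1892 = 11101100100
 OR → 11101111100 = 1916

1916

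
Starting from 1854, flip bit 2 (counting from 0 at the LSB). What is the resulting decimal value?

1850

x = 011100111110
bit 2 is currently 1; toggle it via x ^ (1 << 2) = x ^ 4
→ 011100111010 = 1850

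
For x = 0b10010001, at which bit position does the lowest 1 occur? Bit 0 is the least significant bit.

0

0b10010001 = 10010001
Trailing zeros: 0, so the lowest set bit is bit 0 (value 1).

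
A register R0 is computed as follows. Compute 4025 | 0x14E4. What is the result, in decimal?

4025 = 0111110111001
0x14E4 = 1010011100100
 OR → 1111111111101 = 8189

8189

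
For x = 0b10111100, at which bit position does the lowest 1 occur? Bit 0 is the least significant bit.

0b10111100 = 10111100
Trailing zeros: 2, so the lowest set bit is bit 2 (value 4).

2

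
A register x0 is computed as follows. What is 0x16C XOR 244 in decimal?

408

0x16C = 101101100
244 = 011110100
XOR → 110011000 = 408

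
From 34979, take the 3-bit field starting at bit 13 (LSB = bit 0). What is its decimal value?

v = 1000100010100011
Shift right by 13: 100
Mask low 3 bits: 100 = 4

4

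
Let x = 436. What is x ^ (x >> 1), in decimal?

x = 110110100 = 436
x>>1 = 011011010
XOR  = 101101110 = 366
(x ^ (x >> 1) gives the standard binary-reflected Gray code of x.)

366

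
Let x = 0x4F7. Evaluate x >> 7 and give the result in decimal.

0x4F7 = 10011110111
shift right by 7 → 00000001001 = 9
(equivalently, floor(1271 / 128))

9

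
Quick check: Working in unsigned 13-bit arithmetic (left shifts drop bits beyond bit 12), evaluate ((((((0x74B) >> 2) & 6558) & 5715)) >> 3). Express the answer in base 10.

0x74B = 0011101001011
→ >> 2 → 0000111010010 = 466
6558 = 1100110011110
→ & → 0000110010010 = 402
5715 = 1011001010011
→ & → 0000000010010 = 18
→ >> 3 → 0000000000010 = 2

2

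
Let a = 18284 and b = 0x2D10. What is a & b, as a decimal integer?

1280

18284 = 100011101101100
0x2D10 = 010110100010000
AND → 000010100000000 = 1280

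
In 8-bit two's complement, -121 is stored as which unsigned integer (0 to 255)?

121 in 8 bits: 01111001
Invert: 10000110
Add 1:  10000111 = 135
(Check: 2^8 - 121 = 256 - 121 = 135.)

135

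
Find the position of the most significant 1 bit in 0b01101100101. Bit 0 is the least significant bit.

0b01101100101 = 1101100101
The topmost 1 is at position 9 (since 2^9 = 512 ≤ 869 < 1024).

9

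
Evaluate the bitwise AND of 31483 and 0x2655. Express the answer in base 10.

8785

31483 = 111101011111011
0x2655 = 010011001010101
AND → 010001001010001 = 8785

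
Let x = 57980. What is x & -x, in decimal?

4

x = 1110001001111100 = 57980
-x (two's complement) = …0001110110000100
AND   = 0000000000000100 = 4
(x & -x isolates the lowest set bit of x.)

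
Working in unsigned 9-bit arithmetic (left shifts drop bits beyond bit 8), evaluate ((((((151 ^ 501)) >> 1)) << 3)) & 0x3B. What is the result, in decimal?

151 = 010010111
501 = 111110101
→ ^ → 101100010 = 354
→ >> 1 → 010110001 = 177
→ << 3 (mod 2^9) → 110001000 = 392
0x3B = 000111011
→ & → 000001000 = 8

8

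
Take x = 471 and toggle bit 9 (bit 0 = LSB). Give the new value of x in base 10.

x = 0111010111
bit 9 is currently 0; toggle it via x ^ (1 << 9) = x ^ 512
→ 1111010111 = 983

983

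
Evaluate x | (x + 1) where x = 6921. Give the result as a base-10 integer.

x = 1101100001001 = 6921
x + 1 = 1101100001010
OR    = 1101100001011 = 6923
(x | (x + 1) sets the lowest cleared bit.)

6923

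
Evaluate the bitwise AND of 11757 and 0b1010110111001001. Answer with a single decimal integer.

11757 = 0010110111101101
b = 1010110111001001
AND → 0010110111001001 = 11721

11721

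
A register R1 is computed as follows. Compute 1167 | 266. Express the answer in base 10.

1167 = 10010001111
266 = 00100001010
 OR → 10110001111 = 1423

1423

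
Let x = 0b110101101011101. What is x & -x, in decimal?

x = 110101101011101 = 27485
-x (two's complement) = …001010010100011
AND   = 000000000000001 = 1
(x & -x isolates the lowest set bit of x.)

1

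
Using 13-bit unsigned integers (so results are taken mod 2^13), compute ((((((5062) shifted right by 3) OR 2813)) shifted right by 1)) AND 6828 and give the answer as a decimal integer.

5062 = 1001111000110
→ shifted right by 3 → 0001001111000 = 632
2813 = 0101011111101
→ OR → 0101011111101 = 2813
→ shifted right by 1 → 0010101111110 = 1406
6828 = 1101010101100
→ AND → 0000000101100 = 44

44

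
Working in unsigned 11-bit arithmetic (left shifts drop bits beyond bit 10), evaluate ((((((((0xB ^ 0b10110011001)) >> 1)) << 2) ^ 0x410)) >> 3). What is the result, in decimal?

230

0xB = 00000001011
0b10110011001 = 10110011001
→ ^ → 10110010010 = 1426
→ >> 1 → 01011001001 = 713
→ << 2 (mod 2^11) → 01100100100 = 804
0x410 = 10000010000
→ ^ → 11100110100 = 1844
→ >> 3 → 00011100110 = 230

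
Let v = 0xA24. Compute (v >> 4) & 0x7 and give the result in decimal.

2

v = 101000100100
Shift right by 4: 10100010
Mask low 3 bits: 010 = 2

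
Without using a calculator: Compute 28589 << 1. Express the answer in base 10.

57178

28589 = 0110111110101101
shift left by 1 → 1101111101011010 = 57178
(equivalently, 28589 × 2^1 = 28589 × 2)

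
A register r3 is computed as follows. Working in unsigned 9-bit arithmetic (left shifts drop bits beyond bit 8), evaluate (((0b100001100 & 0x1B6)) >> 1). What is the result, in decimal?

130

0b100001100 = 100001100
0x1B6 = 110110110
→ & → 100000100 = 260
→ >> 1 → 010000010 = 130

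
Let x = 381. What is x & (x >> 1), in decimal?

60

x = 101111101 = 381
x>>1 = 010111110
AND  = 000111100 = 60
(x & (x >> 1) has a 1 wherever x has two consecutive 1 bits.)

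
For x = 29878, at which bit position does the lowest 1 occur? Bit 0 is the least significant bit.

1

29878 = 111010010110110
Trailing zeros: 1, so the lowest set bit is bit 1 (value 2).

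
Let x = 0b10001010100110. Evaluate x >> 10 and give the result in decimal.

8

x = 10001010100110
shift right by 10 → 00000000001000 = 8
(equivalently, floor(8870 / 1024))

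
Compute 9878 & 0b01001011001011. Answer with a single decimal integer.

9878 = 10011010010110
b = 01001011001011
AND → 00001010000010 = 642

642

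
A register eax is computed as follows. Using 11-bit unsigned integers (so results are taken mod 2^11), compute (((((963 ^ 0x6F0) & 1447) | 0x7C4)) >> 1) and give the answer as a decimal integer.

1011

963 = 01111000011
0x6F0 = 11011110000
→ ^ → 10100110011 = 1331
1447 = 10110100111
→ & → 10100100011 = 1315
0x7C4 = 11111000100
→ | → 11111100111 = 2023
→ >> 1 → 01111110011 = 1011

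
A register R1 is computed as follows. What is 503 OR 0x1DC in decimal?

503 = 111110111
0x1DC = 111011100
 OR → 111111111 = 511

511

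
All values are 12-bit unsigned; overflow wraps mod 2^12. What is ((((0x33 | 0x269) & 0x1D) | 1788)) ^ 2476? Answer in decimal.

0x33 = 000000110011
0x269 = 001001101001
→ | → 001001111011 = 635
0x1D = 000000011101
→ & → 000000011001 = 25
1788 = 011011111100
→ | → 011011111101 = 1789
2476 = 100110101100
→ ^ → 111101010001 = 3921

3921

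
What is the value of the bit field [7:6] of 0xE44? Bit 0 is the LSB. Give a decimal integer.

v = 00111001000100
Shift right by 6: 00111001
Mask low 2 bits: 01 = 1

1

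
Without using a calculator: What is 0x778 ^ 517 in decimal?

1405

0x778 = 11101111000
517 = 01000000101
XOR → 10101111101 = 1405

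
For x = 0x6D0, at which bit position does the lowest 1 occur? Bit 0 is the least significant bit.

4

0x6D0 = 11011010000
Trailing zeros: 4, so the lowest set bit is bit 4 (value 16).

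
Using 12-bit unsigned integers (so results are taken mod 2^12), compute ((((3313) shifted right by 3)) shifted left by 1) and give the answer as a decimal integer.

828

3313 = 110011110001
→ shifted right by 3 → 000110011110 = 414
→ shifted left by 1 (mod 2^12) → 001100111100 = 828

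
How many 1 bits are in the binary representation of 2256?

2256 = 100011010000
Count the 1s: 1 + 1 + 1 + 1 = 4

4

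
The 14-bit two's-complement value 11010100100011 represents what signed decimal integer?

pattern = 11010100100011 (MSB is 1 ⇒ negative)
Invert: 00101011011100, add 1 → 00101011011101 = 2781, so the value is -2781.
(Equivalently: 13603 - 2^14 = 13603 - 16384 = -2781.)

-2781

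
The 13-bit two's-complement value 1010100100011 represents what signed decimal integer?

pattern = 1010100100011 (MSB is 1 ⇒ negative)
Invert: 0101011011100, add 1 → 0101011011101 = 2781, so the value is -2781.
(Equivalently: 5411 - 2^13 = 5411 - 8192 = -2781.)

-2781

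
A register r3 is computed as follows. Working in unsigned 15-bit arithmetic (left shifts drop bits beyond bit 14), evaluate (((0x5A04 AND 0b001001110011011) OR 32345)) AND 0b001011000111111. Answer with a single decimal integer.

0x5A04 = 101101000000100
0b001001110011011 = 001001110011011
→ AND → 001001000000000 = 4608
32345 = 111111001011001
→ OR → 111111001011001 = 32345
0b001011000111111 = 001011000111111
→ AND → 001011000011001 = 5657

5657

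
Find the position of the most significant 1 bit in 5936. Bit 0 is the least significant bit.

12

5936 = 1011100110000
The topmost 1 is at position 12 (since 2^12 = 4096 ≤ 5936 < 8192).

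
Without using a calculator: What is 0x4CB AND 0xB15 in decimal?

1

0x4CB = 010011001011
0xB15 = 101100010101
AND → 000000000001 = 1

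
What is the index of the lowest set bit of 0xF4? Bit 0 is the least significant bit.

2

0xF4 = 11110100
Trailing zeros: 2, so the lowest set bit is bit 2 (value 4).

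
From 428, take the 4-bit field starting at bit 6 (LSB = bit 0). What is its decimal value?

v = 000110101100
Shift right by 6: 000110
Mask low 4 bits: 0110 = 6

6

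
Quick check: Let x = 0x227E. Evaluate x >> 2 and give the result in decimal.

2207

0x227E = 10001001111110
shift right by 2 → 00100010011111 = 2207
(equivalently, floor(8830 / 4))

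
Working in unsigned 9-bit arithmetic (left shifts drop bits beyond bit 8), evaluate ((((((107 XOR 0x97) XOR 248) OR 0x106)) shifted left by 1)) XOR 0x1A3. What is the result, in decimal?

107 = 001101011
0x97 = 010010111
→ XOR → 011111100 = 252
248 = 011111000
→ XOR → 000000100 = 4
0x106 = 100000110
→ OR → 100000110 = 262
→ shifted left by 1 (mod 2^9) → 000001100 = 12
0x1A3 = 110100011
→ XOR → 110101111 = 431

431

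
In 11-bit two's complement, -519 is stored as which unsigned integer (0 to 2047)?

1529

519 in 11 bits: 01000000111
Invert: 10111111000
Add 1:  10111111001 = 1529
(Check: 2^11 - 519 = 2048 - 519 = 1529.)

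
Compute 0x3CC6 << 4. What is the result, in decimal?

248928

0x3CC6 = 000011110011000110
shift left by 4 → 111100110001100000 = 248928
(equivalently, 15558 × 2^4 = 15558 × 16)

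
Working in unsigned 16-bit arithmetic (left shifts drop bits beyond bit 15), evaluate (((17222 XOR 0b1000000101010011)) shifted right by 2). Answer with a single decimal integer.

12421

17222 = 0100001101000110
0b1000000101010011 = 1000000101010011
→ XOR → 1100001000010101 = 49685
→ shifted right by 2 → 0011000010000101 = 12421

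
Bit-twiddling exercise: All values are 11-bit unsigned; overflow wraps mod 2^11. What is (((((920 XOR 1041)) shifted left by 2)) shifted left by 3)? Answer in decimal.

288

920 = 01110011000
1041 = 10000010001
→ XOR → 11110001001 = 1929
→ shifted left by 2 (mod 2^11) → 11000100100 = 1572
→ shifted left by 3 (mod 2^11) → 00100100000 = 288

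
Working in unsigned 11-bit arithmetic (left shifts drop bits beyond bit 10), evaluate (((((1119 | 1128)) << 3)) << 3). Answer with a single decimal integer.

1119 = 10001011111
1128 = 10001101000
→ | → 10001111111 = 1151
→ << 3 (mod 2^11) → 01111111000 = 1016
→ << 3 (mod 2^11) → 11111000000 = 1984

1984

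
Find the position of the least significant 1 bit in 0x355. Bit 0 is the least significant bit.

0

0x355 = 1101010101
Trailing zeros: 0, so the lowest set bit is bit 0 (value 1).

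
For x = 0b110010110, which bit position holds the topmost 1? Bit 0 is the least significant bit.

0b110010110 = 110010110
The topmost 1 is at position 8 (since 2^8 = 256 ≤ 406 < 512).

8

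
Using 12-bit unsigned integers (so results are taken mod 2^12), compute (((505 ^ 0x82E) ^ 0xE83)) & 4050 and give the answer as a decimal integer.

505 = 000111111001
0x82E = 100000101110
→ ^ → 100111010111 = 2519
0xE83 = 111010000011
→ ^ → 011101010100 = 1876
4050 = 111111010010
→ & → 011101010000 = 1872

1872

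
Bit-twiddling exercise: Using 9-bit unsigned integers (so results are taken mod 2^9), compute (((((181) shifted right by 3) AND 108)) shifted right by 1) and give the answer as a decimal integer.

181 = 010110101
→ shifted right by 3 → 000010110 = 22
108 = 001101100
→ AND → 000000100 = 4
→ shifted right by 1 → 000000010 = 2

2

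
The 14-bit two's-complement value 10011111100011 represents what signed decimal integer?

-6173

pattern = 10011111100011 (MSB is 1 ⇒ negative)
Invert: 01100000011100, add 1 → 01100000011101 = 6173, so the value is -6173.
(Equivalently: 10211 - 2^14 = 10211 - 16384 = -6173.)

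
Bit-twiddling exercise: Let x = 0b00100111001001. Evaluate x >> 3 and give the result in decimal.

x = 100111001001
shift right by 3 → 000100111001 = 313
(equivalently, floor(2505 / 8))

313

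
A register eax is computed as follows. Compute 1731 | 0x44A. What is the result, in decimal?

1739

1731 = 11011000011
0x44A = 10001001010
 OR → 11011001011 = 1739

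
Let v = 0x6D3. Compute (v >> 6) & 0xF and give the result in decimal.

v = 11011010011
Shift right by 6: 11011
Mask low 4 bits: 1011 = 11

11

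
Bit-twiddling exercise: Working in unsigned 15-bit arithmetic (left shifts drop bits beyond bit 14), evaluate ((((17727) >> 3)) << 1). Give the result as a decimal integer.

4430

17727 = 100010100111111
→ >> 3 → 000100010100111 = 2215
→ << 1 (mod 2^15) → 001000101001110 = 4430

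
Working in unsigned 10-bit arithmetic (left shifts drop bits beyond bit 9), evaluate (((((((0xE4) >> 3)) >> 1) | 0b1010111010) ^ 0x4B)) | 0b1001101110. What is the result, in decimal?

767

0xE4 = 0011100100
→ >> 3 → 0000011100 = 28
→ >> 1 → 0000001110 = 14
0b1010111010 = 1010111010
→ | → 1010111110 = 702
0x4B = 0001001011
→ ^ → 1011110101 = 757
0b1001101110 = 1001101110
→ | → 1011111111 = 767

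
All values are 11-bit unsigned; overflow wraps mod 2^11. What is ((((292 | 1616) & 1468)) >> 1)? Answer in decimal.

666

292 = 00100100100
1616 = 11001010000
→ | → 11101110100 = 1908
1468 = 10110111100
→ & → 10100110100 = 1332
→ >> 1 → 01010011010 = 666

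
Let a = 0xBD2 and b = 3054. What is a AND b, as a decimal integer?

0xBD2 = 101111010010
3054 = 101111101110
AND → 101111000010 = 3010

3010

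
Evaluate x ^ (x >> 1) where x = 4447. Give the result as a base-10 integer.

x = 1000101011111 = 4447
x>>1 = 0100010101111
XOR  = 1100111110000 = 6640
(x ^ (x >> 1) gives the standard binary-reflected Gray code of x.)

6640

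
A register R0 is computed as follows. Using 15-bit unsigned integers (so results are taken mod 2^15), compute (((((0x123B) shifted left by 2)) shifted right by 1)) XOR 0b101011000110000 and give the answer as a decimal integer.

0x123B = 001001000111011
→ shifted left by 2 (mod 2^15) → 100100011101100 = 18668
→ shifted right by 1 → 010010001110110 = 9334
0b101011000110000 = 101011000110000
→ XOR → 111001001000110 = 29254

29254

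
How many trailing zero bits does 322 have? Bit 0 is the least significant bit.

322 = 101000010
Trailing zeros: 1, so the lowest set bit is bit 1 (value 2).

1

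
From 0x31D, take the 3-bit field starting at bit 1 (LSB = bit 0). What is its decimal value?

6

v = 1100011101
Shift right by 1: 110001110
Mask low 3 bits: 110 = 6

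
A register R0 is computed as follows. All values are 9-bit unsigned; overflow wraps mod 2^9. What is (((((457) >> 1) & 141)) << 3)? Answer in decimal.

457 = 111001001
→ >> 1 → 011100100 = 228
141 = 010001101
→ & → 010000100 = 132
→ << 3 (mod 2^9) → 000100000 = 32

32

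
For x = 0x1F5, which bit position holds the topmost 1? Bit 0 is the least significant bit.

8

0x1F5 = 111110101
The topmost 1 is at position 8 (since 2^8 = 256 ≤ 501 < 512).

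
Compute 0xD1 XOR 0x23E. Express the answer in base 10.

751

0xD1 = 0011010001
0x23E = 1000111110
XOR → 1011101111 = 751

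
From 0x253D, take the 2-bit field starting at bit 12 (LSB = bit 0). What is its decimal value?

v = 010010100111101
Shift right by 12: 010
Mask low 2 bits: 10 = 2

2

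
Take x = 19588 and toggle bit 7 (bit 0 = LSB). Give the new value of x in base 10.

x = 100110010000100
bit 7 is currently 1; toggle it via x ^ (1 << 7) = x ^ 128
→ 100110000000100 = 19460

19460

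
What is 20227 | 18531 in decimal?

20323

20227 = 100111100000011
18531 = 100100001100011
 OR → 100111101100011 = 20323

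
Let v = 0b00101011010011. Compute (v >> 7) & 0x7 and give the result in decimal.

v = 00101011010011
Shift right by 7: 0010101
Mask low 3 bits: 101 = 5

5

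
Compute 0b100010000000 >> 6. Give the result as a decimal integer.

x = 100010000000
shift right by 6 → 000000100010 = 34
(equivalently, floor(2176 / 64))

34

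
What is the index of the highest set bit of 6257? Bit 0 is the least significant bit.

6257 = 1100001110001
The topmost 1 is at position 12 (since 2^12 = 4096 ≤ 6257 < 8192).

12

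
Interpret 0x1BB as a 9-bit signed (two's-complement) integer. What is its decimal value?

pattern = 110111011 (MSB is 1 ⇒ negative)
Invert: 001000100, add 1 → 001000101 = 69, so the value is -69.
(Equivalently: 443 - 2^9 = 443 - 512 = -69.)

-69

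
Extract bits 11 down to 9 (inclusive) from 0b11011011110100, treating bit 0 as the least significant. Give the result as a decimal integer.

3

v = 11011011110100
Shift right by 9: 11011
Mask low 3 bits: 011 = 3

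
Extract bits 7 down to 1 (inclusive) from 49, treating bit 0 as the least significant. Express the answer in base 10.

24

v = 000110001
Shift right by 1: 00011000
Mask low 7 bits: 0011000 = 24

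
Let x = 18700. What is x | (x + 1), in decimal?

18701

x = 100100100001100 = 18700
x + 1 = 100100100001101
OR    = 100100100001101 = 18701
(x | (x + 1) sets the lowest cleared bit.)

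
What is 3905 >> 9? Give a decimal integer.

7

3905 = 111101000001
shift right by 9 → 000000000111 = 7
(equivalently, floor(3905 / 512))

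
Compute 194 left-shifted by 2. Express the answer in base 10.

194 = 0011000010
shift left by 2 → 1100001000 = 776
(equivalently, 194 × 2^2 = 194 × 4)

776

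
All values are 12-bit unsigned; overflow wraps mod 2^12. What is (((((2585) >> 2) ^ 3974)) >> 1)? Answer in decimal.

1664

2585 = 101000011001
→ >> 2 → 001010000110 = 646
3974 = 111110000110
→ ^ → 110100000000 = 3328
→ >> 1 → 011010000000 = 1664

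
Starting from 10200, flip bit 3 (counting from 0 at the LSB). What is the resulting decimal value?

10192

x = 010011111011000
bit 3 is currently 1; toggle it via x ^ (1 << 3) = x ^ 8
→ 010011111010000 = 10192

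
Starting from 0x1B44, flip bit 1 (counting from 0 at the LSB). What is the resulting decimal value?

x = 1101101000100
bit 1 is currently 0; toggle it via x ^ (1 << 1) = x ^ 2
→ 1101101000110 = 6982

6982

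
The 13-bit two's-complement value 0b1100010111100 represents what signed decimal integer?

-1860

pattern = 1100010111100 (MSB is 1 ⇒ negative)
Invert: 0011101000011, add 1 → 0011101000100 = 1860, so the value is -1860.
(Equivalently: 6332 - 2^13 = 6332 - 8192 = -1860.)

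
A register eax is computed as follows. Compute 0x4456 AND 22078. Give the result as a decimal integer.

0x4456 = 100010001010110
22078 = 101011000111110
AND → 100010000010110 = 17430

17430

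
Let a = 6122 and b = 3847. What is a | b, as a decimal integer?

6122 = 1011111101010
3847 = 0111100000111
 OR → 1111111101111 = 8175

8175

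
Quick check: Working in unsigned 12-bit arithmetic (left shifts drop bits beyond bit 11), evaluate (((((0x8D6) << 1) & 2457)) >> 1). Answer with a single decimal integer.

0x8D6 = 100011010110
→ << 1 (mod 2^12) → 000110101100 = 428
2457 = 100110011001
→ & → 000110001000 = 392
→ >> 1 → 000011000100 = 196

196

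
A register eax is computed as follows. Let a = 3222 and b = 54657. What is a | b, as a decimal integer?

56727

3222 = 0000110010010110
54657 = 1101010110000001
 OR → 1101110110010111 = 56727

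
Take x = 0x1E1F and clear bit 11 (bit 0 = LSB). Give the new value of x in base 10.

x = 01111000011111
bit 11 is currently 1; clear it via x & ~(1 << 11) = x & ~2048
→ 01011000011111 = 5663

5663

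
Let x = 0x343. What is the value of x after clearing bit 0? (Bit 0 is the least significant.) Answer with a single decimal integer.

834

x = 1101000011
bit 0 is currently 1; clear it via x & ~(1 << 0) = x & ~1
→ 1101000010 = 834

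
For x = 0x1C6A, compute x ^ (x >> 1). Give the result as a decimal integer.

x = 1110001101010 = 7274
x>>1 = 0111000110101
XOR  = 1001001011111 = 4703
(x ^ (x >> 1) gives the standard binary-reflected Gray code of x.)

4703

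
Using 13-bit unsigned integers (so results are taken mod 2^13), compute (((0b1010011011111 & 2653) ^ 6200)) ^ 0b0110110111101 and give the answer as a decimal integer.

5592

0b1010011011111 = 1010011011111
2653 = 0101001011101
→ & → 0000001011101 = 93
6200 = 1100000111000
→ ^ → 1100001100101 = 6245
0b0110110111101 = 0110110111101
→ ^ → 1010111011000 = 5592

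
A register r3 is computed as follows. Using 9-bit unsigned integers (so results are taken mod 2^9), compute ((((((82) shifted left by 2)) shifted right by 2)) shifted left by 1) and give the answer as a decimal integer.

164

82 = 001010010
→ shifted left by 2 (mod 2^9) → 101001000 = 328
→ shifted right by 2 → 001010010 = 82
→ shifted left by 1 (mod 2^9) → 010100100 = 164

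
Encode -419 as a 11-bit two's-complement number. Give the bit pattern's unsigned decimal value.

1629

419 in 11 bits: 00110100011
Invert: 11001011100
Add 1:  11001011101 = 1629
(Check: 2^11 - 419 = 2048 - 419 = 1629.)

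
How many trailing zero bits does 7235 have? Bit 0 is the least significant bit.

0

7235 = 1110001000011
Trailing zeros: 0, so the lowest set bit is bit 0 (value 1).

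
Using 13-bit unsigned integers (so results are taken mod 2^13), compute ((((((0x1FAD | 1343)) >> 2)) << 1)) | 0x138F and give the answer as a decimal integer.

8159

0x1FAD = 1111110101101
1343 = 0010100111111
→ | → 1111110111111 = 8127
→ >> 2 → 0011111101111 = 2031
→ << 1 (mod 2^13) → 0111111011110 = 4062
0x138F = 1001110001111
→ | → 1111111011111 = 8159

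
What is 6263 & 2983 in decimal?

6263 = 1100001110111
2983 = 0101110100111
AND → 0100000100111 = 2087

2087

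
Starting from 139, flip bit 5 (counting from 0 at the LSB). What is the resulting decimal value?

171

x = 010001011
bit 5 is currently 0; toggle it via x ^ (1 << 5) = x ^ 32
→ 010101011 = 171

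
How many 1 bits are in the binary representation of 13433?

8

13433 = 11010001111001
Count the 1s: 1 + 1 + 1 + 1 + 1 + 1 + 1 + 1 = 8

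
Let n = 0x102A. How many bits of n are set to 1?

4

0x102A = 1000000101010
Count the 1s: 1 + 1 + 1 + 1 = 4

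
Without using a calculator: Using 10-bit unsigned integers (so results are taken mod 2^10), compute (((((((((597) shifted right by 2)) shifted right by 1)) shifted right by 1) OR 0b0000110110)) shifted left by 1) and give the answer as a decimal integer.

110

597 = 1001010101
→ shifted right by 2 → 0010010101 = 149
→ shifted right by 1 → 0001001010 = 74
→ shifted right by 1 → 0000100101 = 37
0b0000110110 = 0000110110
→ OR → 0000110111 = 55
→ shifted left by 1 (mod 2^10) → 0001101110 = 110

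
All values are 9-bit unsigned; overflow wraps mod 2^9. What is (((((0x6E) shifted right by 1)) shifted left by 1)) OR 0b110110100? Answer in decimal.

0x6E = 001101110
→ shifted right by 1 → 000110111 = 55
→ shifted left by 1 (mod 2^9) → 001101110 = 110
0b110110100 = 110110100
→ OR → 111111110 = 510

510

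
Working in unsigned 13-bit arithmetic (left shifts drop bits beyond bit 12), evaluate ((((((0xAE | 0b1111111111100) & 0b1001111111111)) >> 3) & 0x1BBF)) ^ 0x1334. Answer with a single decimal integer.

0xAE = 0000010101110
0b1111111111100 = 1111111111100
→ | → 1111111111110 = 8190
0b1001111111111 = 1001111111111
→ & → 1001111111110 = 5118
→ >> 3 → 0001001111111 = 639
0x1BBF = 1101110111111
→ & → 0001000111111 = 575
0x1334 = 1001100110100
→ ^ → 1000100001011 = 4363

4363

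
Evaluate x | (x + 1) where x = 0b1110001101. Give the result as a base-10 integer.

x = 1110001101 = 909
x + 1 = 1110001110
OR    = 1110001111 = 911
(x | (x + 1) sets the lowest cleared bit.)

911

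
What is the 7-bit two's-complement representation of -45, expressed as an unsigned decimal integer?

45 in 7 bits: 0101101
Invert: 1010010
Add 1:  1010011 = 83
(Check: 2^7 - 45 = 128 - 45 = 83.)

83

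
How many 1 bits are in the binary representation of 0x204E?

5

0x204E = 10000001001110
Count the 1s: 1 + 1 + 1 + 1 + 1 = 5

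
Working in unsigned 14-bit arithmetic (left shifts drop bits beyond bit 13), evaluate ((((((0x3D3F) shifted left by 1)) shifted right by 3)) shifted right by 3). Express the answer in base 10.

0x3D3F = 11110100111111
→ shifted left by 1 (mod 2^14) → 11101001111110 = 14974
→ shifted right by 3 → 00011101001111 = 1871
→ shifted right by 3 → 00000011101001 = 233

233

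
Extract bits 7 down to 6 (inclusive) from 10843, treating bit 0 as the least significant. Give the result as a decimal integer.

1

v = 10101001011011
Shift right by 6: 10101001
Mask low 2 bits: 01 = 1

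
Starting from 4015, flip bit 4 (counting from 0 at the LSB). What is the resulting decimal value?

x = 111110101111
bit 4 is currently 0; toggle it via x ^ (1 << 4) = x ^ 16
→ 111110111111 = 4031

4031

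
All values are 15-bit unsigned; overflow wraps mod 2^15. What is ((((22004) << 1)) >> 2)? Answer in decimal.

22004 = 101010111110100
→ << 1 (mod 2^15) → 010101111101000 = 11240
→ >> 2 → 000101011111010 = 2810

2810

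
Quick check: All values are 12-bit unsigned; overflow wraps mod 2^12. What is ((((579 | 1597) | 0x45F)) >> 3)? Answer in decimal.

207

579 = 001001000011
1597 = 011000111101
→ | → 011001111111 = 1663
0x45F = 010001011111
→ | → 011001111111 = 1663
→ >> 3 → 000011001111 = 207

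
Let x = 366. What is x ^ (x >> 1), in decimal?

473

x = 101101110 = 366
x>>1 = 010110111
XOR  = 111011001 = 473
(x ^ (x >> 1) gives the standard binary-reflected Gray code of x.)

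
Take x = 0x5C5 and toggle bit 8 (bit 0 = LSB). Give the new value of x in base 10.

1221

x = 10111000101
bit 8 is currently 1; toggle it via x ^ (1 << 8) = x ^ 256
→ 10011000101 = 1221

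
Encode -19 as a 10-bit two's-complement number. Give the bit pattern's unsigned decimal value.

19 in 10 bits: 0000010011
Invert: 1111101100
Add 1:  1111101101 = 1005
(Check: 2^10 - 19 = 1024 - 19 = 1005.)

1005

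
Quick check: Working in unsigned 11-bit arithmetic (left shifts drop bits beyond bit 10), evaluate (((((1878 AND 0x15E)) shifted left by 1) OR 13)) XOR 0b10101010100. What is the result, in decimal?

1878 = 11101010110
0x15E = 00101011110
→ AND → 00101010110 = 342
→ shifted left by 1 (mod 2^11) → 01010101100 = 684
13 = 00000001101
→ OR → 01010101101 = 685
0b10101010100 = 10101010100
→ XOR → 11111111001 = 2041

2041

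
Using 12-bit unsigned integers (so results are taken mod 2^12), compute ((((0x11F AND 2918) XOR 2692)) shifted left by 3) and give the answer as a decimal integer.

0x11F = 000100011111
2918 = 101101100110
→ AND → 000100000110 = 262
2692 = 101010000100
→ XOR → 101110000010 = 2946
→ shifted left by 3 (mod 2^12) → 110000010000 = 3088

3088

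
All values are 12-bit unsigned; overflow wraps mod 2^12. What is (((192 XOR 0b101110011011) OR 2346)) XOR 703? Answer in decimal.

192 = 000011000000
0b101110011011 = 101110011011
→ XOR → 101101011011 = 2907
2346 = 100100101010
→ OR → 101101111011 = 2939
703 = 001010111111
→ XOR → 100111000100 = 2500

2500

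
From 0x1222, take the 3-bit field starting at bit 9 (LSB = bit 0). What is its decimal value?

v = 001001000100010
Shift right by 9: 001001
Mask low 3 bits: 001 = 1

1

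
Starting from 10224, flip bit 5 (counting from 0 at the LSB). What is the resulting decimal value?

x = 010011111110000
bit 5 is currently 1; toggle it via x ^ (1 << 5) = x ^ 32
→ 010011111010000 = 10192

10192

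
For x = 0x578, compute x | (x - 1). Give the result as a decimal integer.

x = 10101111000 = 1400
x - 1 = 10101110111
OR    = 10101111111 = 1407
(x | (x - 1) sets all bits below the lowest set bit.)

1407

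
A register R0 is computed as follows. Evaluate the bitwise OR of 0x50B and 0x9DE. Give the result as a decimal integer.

0x50B = 010100001011
0x9DE = 100111011110
 OR → 110111011111 = 3551

3551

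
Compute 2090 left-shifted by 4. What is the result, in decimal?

2090 = 0000100000101010
shift left by 4 → 1000001010100000 = 33440
(equivalently, 2090 × 2^4 = 2090 × 16)

33440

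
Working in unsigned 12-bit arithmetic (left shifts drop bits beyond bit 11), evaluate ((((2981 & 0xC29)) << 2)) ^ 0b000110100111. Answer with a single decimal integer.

291

2981 = 101110100101
0xC29 = 110000101001
→ & → 100000100001 = 2081
→ << 2 (mod 2^12) → 000010000100 = 132
0b000110100111 = 000110100111
→ ^ → 000100100011 = 291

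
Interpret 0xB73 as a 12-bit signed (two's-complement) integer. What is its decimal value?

-1165

pattern = 101101110011 (MSB is 1 ⇒ negative)
Invert: 010010001100, add 1 → 010010001101 = 1165, so the value is -1165.
(Equivalently: 2931 - 2^12 = 2931 - 4096 = -1165.)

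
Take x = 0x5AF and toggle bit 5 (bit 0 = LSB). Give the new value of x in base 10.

x = 0010110101111
bit 5 is currently 1; toggle it via x ^ (1 << 5) = x ^ 32
→ 0010110001111 = 1423

1423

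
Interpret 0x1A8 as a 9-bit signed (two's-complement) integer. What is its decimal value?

-88

pattern = 110101000 (MSB is 1 ⇒ negative)
Invert: 001010111, add 1 → 001011000 = 88, so the value is -88.
(Equivalently: 424 - 2^9 = 424 - 512 = -88.)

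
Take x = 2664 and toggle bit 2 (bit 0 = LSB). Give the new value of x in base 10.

2668

x = 101001101000
bit 2 is currently 0; toggle it via x ^ (1 << 2) = x ^ 4
→ 101001101100 = 2668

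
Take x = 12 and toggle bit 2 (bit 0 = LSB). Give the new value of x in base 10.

x = 000001100
bit 2 is currently 1; toggle it via x ^ (1 << 2) = x ^ 4
→ 000001000 = 8

8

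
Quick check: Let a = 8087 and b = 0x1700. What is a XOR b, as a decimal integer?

2199

8087 = 1111110010111
0x1700 = 1011100000000
XOR → 0100010010111 = 2199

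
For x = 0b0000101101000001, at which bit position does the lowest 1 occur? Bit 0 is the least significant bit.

0b0000101101000001 = 101101000001
Trailing zeros: 0, so the lowest set bit is bit 0 (value 1).

0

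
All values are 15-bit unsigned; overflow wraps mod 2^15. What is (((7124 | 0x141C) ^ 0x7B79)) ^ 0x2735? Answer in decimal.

17296

7124 = 001101111010100
0x141C = 001010000011100
→ | → 001111111011100 = 8156
0x7B79 = 111101101111001
→ ^ → 110010010100101 = 25765
0x2735 = 010011100110101
→ ^ → 100001110010000 = 17296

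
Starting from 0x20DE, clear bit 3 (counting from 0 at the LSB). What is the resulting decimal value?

x = 10000011011110
bit 3 is currently 1; clear it via x & ~(1 << 3) = x & ~8
→ 10000011010110 = 8406

8406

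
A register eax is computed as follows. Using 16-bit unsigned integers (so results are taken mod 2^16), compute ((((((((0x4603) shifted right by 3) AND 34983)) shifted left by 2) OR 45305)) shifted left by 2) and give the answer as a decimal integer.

52196

0x4603 = 0100011000000011
→ shifted right by 3 → 0000100011000000 = 2240
34983 = 1000100010100111
→ AND → 0000100010000000 = 2176
→ shifted left by 2 (mod 2^16) → 0010001000000000 = 8704
45305 = 1011000011111001
→ OR → 1011001011111001 = 45817
→ shifted left by 2 (mod 2^16) → 1100101111100100 = 52196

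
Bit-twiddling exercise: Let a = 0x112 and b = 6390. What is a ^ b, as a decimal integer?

6628

0x112 = 0000100010010
6390 = 1100011110110
XOR → 1100111100100 = 6628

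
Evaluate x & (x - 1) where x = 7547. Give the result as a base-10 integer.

7546

x = 1110101111011 = 7547
x - 1 = 1110101111010
AND   = 1110101111010 = 7546
(x & (x - 1) clears the lowest set bit of x.)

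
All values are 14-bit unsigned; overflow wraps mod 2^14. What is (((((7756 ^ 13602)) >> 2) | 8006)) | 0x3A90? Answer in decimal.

16351

7756 = 01111001001100
13602 = 11010100100010
→ ^ → 10101101101110 = 11118
→ >> 2 → 00101011011011 = 2779
8006 = 01111101000110
→ | → 01111111011111 = 8159
0x3A90 = 11101010010000
→ | → 11111111011111 = 16351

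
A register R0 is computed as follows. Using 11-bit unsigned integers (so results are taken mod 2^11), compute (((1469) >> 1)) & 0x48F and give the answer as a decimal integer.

142

1469 = 10110111101
→ >> 1 → 01011011110 = 734
0x48F = 10010001111
→ & → 00010001110 = 142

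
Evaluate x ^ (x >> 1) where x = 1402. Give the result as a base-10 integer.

x = 10101111010 = 1402
x>>1 = 01010111101
XOR  = 11111000111 = 1991
(x ^ (x >> 1) gives the standard binary-reflected Gray code of x.)

1991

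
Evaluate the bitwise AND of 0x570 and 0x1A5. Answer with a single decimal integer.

0x570 = 10101110000
0x1A5 = 00110100101
AND → 00100100000 = 288

288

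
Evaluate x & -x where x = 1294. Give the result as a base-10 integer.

2

x = 10100001110 = 1294
-x (two's complement) = …01011110010
AND   = 00000000010 = 2
(x & -x isolates the lowest set bit of x.)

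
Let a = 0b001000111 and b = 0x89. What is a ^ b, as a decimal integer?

a = 01000111
0x89 = 10001001
XOR → 11001110 = 206

206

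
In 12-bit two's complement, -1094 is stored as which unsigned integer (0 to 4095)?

1094 in 12 bits: 010001000110
Invert: 101110111001
Add 1:  101110111010 = 3002
(Check: 2^12 - 1094 = 4096 - 1094 = 3002.)

3002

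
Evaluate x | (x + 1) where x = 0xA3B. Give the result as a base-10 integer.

2623

x = 101000111011 = 2619
x + 1 = 101000111100
OR    = 101000111111 = 2623
(x | (x + 1) sets the lowest cleared bit.)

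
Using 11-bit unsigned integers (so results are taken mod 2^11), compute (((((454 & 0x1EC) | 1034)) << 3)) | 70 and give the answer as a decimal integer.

1654

454 = 00111000110
0x1EC = 00111101100
→ & → 00111000100 = 452
1034 = 10000001010
→ | → 10111001110 = 1486
→ << 3 (mod 2^11) → 11001110000 = 1648
70 = 00001000110
→ | → 11001110110 = 1654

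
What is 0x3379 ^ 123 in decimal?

0x3379 = 11001101111001
123 = 00000001111011
XOR → 11001100000010 = 13058

13058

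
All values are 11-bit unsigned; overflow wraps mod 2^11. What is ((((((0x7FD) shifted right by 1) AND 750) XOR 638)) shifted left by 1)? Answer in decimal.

0x7FD = 11111111101
→ shifted right by 1 → 01111111110 = 1022
750 = 01011101110
→ AND → 01011101110 = 750
638 = 01001111110
→ XOR → 00010010000 = 144
→ shifted left by 1 (mod 2^11) → 00100100000 = 288

288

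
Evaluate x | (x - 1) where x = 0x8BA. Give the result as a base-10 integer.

x = 100010111010 = 2234
x - 1 = 100010111001
OR    = 100010111011 = 2235
(x | (x - 1) sets all bits below the lowest set bit.)

2235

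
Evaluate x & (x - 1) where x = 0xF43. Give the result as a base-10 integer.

3906

x = 111101000011 = 3907
x - 1 = 111101000010
AND   = 111101000010 = 3906
(x & (x - 1) clears the lowest set bit of x.)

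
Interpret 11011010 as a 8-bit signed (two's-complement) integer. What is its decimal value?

-38

pattern = 11011010 (MSB is 1 ⇒ negative)
Invert: 00100101, add 1 → 00100110 = 38, so the value is -38.
(Equivalently: 218 - 2^8 = 218 - 256 = -38.)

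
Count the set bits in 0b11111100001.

n = 11111100001
Count the 1s: 1 + 1 + 1 + 1 + 1 + 1 + 1 = 7

7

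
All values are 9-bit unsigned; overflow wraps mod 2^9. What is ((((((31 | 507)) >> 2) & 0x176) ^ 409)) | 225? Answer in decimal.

31 = 000011111
507 = 111111011
→ | → 111111111 = 511
→ >> 2 → 001111111 = 127
0x176 = 101110110
→ & → 001110110 = 118
409 = 110011001
→ ^ → 111101111 = 495
225 = 011100001
→ | → 111101111 = 495

495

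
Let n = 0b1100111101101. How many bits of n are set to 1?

9

n = 1100111101101
Count the 1s: 1 + 1 + 1 + 1 + 1 + 1 + 1 + 1 + 1 = 9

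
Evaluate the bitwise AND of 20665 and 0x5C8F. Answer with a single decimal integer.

20617

20665 = 101000010111001
0x5C8F = 101110010001111
AND → 101000010001001 = 20617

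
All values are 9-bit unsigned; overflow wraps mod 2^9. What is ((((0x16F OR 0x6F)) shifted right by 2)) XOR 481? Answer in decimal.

0x16F = 101101111
0x6F = 001101111
→ OR → 101101111 = 367
→ shifted right by 2 → 001011011 = 91
481 = 111100001
→ XOR → 110111010 = 442

442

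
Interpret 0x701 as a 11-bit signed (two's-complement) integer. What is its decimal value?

-255

pattern = 11100000001 (MSB is 1 ⇒ negative)
Invert: 00011111110, add 1 → 00011111111 = 255, so the value is -255.
(Equivalently: 1793 - 2^11 = 1793 - 2048 = -255.)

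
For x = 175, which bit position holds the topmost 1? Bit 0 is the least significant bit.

7

175 = 10101111
The topmost 1 is at position 7 (since 2^7 = 128 ≤ 175 < 256).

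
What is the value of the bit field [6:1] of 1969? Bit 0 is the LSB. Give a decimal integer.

24

v = 11110110001
Shift right by 1: 1111011000
Mask low 6 bits: 011000 = 24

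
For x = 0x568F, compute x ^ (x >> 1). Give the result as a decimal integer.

x = 101011010001111 = 22159
x>>1 = 010101101000111
XOR  = 111110111001000 = 32200
(x ^ (x >> 1) gives the standard binary-reflected Gray code of x.)

32200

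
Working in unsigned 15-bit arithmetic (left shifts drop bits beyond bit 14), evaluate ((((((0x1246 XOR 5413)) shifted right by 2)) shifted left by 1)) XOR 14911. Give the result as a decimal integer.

0x1246 = 001001001000110
5413 = 001010100100101
→ XOR → 000011101100011 = 1891
→ shifted right by 2 → 000000111011000 = 472
→ shifted left by 1 (mod 2^15) → 000001110110000 = 944
14911 = 011101000111111
→ XOR → 011100110001111 = 14735

14735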